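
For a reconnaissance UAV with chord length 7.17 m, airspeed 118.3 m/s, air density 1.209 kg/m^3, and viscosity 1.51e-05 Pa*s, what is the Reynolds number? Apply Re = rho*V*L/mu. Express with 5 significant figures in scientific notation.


Step 1: Numerator = rho * V * L = 1.209 * 118.3 * 7.17 = 1025.487099
Step 2: Re = 1025.487099 / 1.51e-05
Step 3: Re = 6.7913e+07

6.7913e+07


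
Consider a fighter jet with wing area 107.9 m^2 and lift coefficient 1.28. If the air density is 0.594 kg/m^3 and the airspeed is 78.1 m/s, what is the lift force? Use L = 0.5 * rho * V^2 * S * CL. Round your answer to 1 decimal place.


Step 1: Calculate dynamic pressure q = 0.5 * 0.594 * 78.1^2 = 0.5 * 0.594 * 6099.61 = 1811.5842 Pa
Step 2: Multiply by wing area and lift coefficient: L = 1811.5842 * 107.9 * 1.28
Step 3: L = 195469.9319 * 1.28 = 250201.5 N

250201.5


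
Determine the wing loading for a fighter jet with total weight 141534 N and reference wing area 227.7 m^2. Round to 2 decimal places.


Step 1: Wing loading = W / S = 141534 / 227.7
Step 2: Wing loading = 621.58 N/m^2

621.58


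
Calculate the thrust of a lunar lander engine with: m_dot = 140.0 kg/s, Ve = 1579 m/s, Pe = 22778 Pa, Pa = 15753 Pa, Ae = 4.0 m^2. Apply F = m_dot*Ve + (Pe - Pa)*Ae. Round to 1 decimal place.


Step 1: Momentum thrust = m_dot * Ve = 140.0 * 1579 = 221060.0 N
Step 2: Pressure thrust = (Pe - Pa) * Ae = (22778 - 15753) * 4.0 = 28100.0 N
Step 3: Total thrust F = 221060.0 + 28100.0 = 249160.0 N

249160.0


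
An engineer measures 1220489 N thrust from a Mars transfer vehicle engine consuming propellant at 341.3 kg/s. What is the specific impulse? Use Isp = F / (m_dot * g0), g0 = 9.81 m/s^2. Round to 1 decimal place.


Step 1: m_dot * g0 = 341.3 * 9.81 = 3348.15
Step 2: Isp = 1220489 / 3348.15 = 364.5 s

364.5


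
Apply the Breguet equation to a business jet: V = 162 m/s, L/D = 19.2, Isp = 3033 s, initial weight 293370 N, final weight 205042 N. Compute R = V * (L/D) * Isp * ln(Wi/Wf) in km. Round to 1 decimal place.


Step 1: Coefficient = V * (L/D) * Isp = 162 * 19.2 * 3033 = 9433843.2 m
Step 2: Wi/Wf = 293370 / 205042 = 1.43078
Step 3: ln(1.43078) = 0.35822
Step 4: R = 9433843.2 * 0.35822 = 3379389.2 m = 3379.4 km

3379.4


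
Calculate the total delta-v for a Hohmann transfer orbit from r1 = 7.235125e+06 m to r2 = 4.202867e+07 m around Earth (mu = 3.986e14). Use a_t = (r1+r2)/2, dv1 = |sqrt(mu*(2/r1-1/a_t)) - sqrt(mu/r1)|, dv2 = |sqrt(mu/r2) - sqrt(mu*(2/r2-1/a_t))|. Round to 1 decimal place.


Step 1: Transfer semi-major axis a_t = (7.235125e+06 + 4.202867e+07) / 2 = 2.463190e+07 m
Step 2: v1 (circular at r1) = sqrt(mu/r1) = 7422.42 m/s
Step 3: v_t1 = sqrt(mu*(2/r1 - 1/a_t)) = 9695.48 m/s
Step 4: dv1 = |9695.48 - 7422.42| = 2273.06 m/s
Step 5: v2 (circular at r2) = 3079.61 m/s, v_t2 = 1669.05 m/s
Step 6: dv2 = |3079.61 - 1669.05| = 1410.56 m/s
Step 7: Total delta-v = 2273.06 + 1410.56 = 3683.6 m/s

3683.6


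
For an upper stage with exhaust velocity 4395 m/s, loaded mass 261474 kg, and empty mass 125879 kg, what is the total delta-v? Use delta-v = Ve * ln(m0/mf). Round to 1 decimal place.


Step 1: Mass ratio m0/mf = 261474 / 125879 = 2.077185
Step 2: ln(2.077185) = 0.731014
Step 3: delta-v = 4395 * 0.731014 = 3212.8 m/s

3212.8


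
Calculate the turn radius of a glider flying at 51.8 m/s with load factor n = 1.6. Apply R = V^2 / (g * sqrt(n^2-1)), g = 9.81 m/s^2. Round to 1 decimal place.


Step 1: V^2 = 51.8^2 = 2683.24
Step 2: n^2 - 1 = 1.6^2 - 1 = 1.56
Step 3: sqrt(1.56) = 1.249
Step 4: R = 2683.24 / (9.81 * 1.249) = 219.0 m

219.0


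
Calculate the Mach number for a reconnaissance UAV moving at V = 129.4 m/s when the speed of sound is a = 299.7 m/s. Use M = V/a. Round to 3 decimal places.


Step 1: M = V / a = 129.4 / 299.7
Step 2: M = 0.432

0.432


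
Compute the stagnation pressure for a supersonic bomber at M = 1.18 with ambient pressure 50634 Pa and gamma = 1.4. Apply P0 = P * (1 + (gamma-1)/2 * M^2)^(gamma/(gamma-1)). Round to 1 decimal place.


Step 1: (gamma-1)/2 * M^2 = 0.2 * 1.3924 = 0.27848
Step 2: 1 + 0.27848 = 1.27848
Step 3: Exponent gamma/(gamma-1) = 3.5
Step 4: P0 = 50634 * 1.27848^3.5 = 119638.5 Pa

119638.5


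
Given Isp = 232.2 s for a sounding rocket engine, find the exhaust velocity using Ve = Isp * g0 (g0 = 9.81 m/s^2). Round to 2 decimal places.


Step 1: Ve = Isp * g0 = 232.2 * 9.81
Step 2: Ve = 2277.88 m/s

2277.88


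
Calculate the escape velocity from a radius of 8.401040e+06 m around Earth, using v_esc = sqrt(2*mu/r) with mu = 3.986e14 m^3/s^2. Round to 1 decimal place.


Step 1: 2*mu/r = 2 * 3.986e14 / 8.401040e+06 = 94893013.246
Step 2: v_esc = sqrt(94893013.246) = 9741.3 m/s

9741.3


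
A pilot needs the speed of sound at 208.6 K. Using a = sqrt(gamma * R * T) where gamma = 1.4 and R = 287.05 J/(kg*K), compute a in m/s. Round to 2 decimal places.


Step 1: gamma * R * T = 1.4 * 287.05 * 208.6 = 83830.082
Step 2: a = sqrt(83830.082) = 289.53 m/s

289.53


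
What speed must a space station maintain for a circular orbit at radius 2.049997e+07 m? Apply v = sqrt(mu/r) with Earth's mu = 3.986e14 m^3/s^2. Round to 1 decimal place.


Step 1: mu / r = 3.986e14 / 2.049997e+07 = 19443930.8936
Step 2: v = sqrt(19443930.8936) = 4409.5 m/s

4409.5


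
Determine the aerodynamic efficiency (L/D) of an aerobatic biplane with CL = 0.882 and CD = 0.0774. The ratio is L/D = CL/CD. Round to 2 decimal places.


Step 1: L/D = CL / CD = 0.882 / 0.0774
Step 2: L/D = 11.40

11.40


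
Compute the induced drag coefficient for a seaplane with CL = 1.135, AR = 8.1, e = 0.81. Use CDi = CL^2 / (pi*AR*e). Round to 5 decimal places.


Step 1: CL^2 = 1.135^2 = 1.288225
Step 2: pi * AR * e = 3.14159 * 8.1 * 0.81 = 20.611989
Step 3: CDi = 1.288225 / 20.611989 = 0.06250

0.06250


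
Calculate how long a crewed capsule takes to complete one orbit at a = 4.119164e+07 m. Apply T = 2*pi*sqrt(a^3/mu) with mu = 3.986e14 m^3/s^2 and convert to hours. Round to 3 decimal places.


Step 1: a^3 / mu = 6.989196e+22 / 3.986e14 = 1.753436e+08
Step 2: sqrt(1.753436e+08) = 13241.7376 s
Step 3: T = 2*pi * 13241.7376 = 83200.29 s
Step 4: T in hours = 83200.29 / 3600 = 23.111 hours

23.111


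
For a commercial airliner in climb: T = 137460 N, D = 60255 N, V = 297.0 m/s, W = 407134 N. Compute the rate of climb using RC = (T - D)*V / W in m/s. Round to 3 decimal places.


Step 1: Excess thrust = T - D = 137460 - 60255 = 77205 N
Step 2: Excess power = 77205 * 297.0 = 22929885.0 W
Step 3: RC = 22929885.0 / 407134 = 56.320 m/s

56.320


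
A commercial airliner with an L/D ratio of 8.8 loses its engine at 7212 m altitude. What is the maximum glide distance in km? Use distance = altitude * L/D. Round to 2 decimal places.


Step 1: Glide distance = altitude * L/D = 7212 * 8.8 = 63465.6 m
Step 2: Convert to km: 63465.6 / 1000 = 63.47 km

63.47


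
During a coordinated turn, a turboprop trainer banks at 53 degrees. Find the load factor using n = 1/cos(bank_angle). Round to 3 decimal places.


Step 1: Convert 53 degrees to radians = 0.925025
Step 2: cos(53 deg) = 0.601815
Step 3: n = 1 / 0.601815 = 1.662

1.662


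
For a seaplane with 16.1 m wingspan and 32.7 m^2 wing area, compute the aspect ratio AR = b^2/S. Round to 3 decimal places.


Step 1: b^2 = 16.1^2 = 259.21
Step 2: AR = 259.21 / 32.7 = 7.927

7.927


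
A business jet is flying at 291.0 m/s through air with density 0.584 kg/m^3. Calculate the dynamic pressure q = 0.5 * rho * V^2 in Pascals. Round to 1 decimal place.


Step 1: V^2 = 291.0^2 = 84681.0
Step 2: q = 0.5 * 0.584 * 84681.0
Step 3: q = 24726.9 Pa

24726.9


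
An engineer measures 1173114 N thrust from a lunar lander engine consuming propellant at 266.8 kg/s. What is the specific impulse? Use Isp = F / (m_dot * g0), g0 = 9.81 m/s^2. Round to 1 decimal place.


Step 1: m_dot * g0 = 266.8 * 9.81 = 2617.31
Step 2: Isp = 1173114 / 2617.31 = 448.2 s

448.2


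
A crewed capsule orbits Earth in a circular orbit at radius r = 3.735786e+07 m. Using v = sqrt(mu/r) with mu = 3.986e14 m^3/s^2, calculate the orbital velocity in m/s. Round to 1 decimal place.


Step 1: mu / r = 3.986e14 / 3.735786e+07 = 10669776.0525
Step 2: v = sqrt(10669776.0525) = 3266.5 m/s

3266.5


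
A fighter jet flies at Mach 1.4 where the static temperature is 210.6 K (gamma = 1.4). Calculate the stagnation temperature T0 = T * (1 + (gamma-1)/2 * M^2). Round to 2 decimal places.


Step 1: (gamma-1)/2 = 0.2
Step 2: M^2 = 1.96
Step 3: 1 + 0.2 * 1.96 = 1.392
Step 4: T0 = 210.6 * 1.392 = 293.16 K

293.16


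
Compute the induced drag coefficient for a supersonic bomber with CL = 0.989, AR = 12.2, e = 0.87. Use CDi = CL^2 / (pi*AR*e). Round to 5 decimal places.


Step 1: CL^2 = 0.989^2 = 0.978121
Step 2: pi * AR * e = 3.14159 * 12.2 * 0.87 = 33.344864
Step 3: CDi = 0.978121 / 33.344864 = 0.02933

0.02933


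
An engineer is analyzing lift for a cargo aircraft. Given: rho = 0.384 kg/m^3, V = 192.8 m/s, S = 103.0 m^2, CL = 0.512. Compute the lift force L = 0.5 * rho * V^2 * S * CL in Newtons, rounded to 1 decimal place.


Step 1: Calculate dynamic pressure q = 0.5 * 0.384 * 192.8^2 = 0.5 * 0.384 * 37171.84 = 7136.9933 Pa
Step 2: Multiply by wing area and lift coefficient: L = 7136.9933 * 103.0 * 0.512
Step 3: L = 735110.3078 * 0.512 = 376376.5 N

376376.5


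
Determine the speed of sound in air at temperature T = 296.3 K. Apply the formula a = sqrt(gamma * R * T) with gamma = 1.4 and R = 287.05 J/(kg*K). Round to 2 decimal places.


Step 1: gamma * R * T = 1.4 * 287.05 * 296.3 = 119074.081
Step 2: a = sqrt(119074.081) = 345.07 m/s

345.07


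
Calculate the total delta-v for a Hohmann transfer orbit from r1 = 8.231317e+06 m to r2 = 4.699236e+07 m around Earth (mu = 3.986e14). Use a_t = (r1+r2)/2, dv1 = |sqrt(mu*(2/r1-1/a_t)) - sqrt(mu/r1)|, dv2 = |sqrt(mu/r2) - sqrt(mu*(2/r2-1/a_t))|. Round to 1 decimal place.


Step 1: Transfer semi-major axis a_t = (8.231317e+06 + 4.699236e+07) / 2 = 2.761184e+07 m
Step 2: v1 (circular at r1) = sqrt(mu/r1) = 6958.79 m/s
Step 3: v_t1 = sqrt(mu*(2/r1 - 1/a_t)) = 9078.2 m/s
Step 4: dv1 = |9078.2 - 6958.79| = 2119.41 m/s
Step 5: v2 (circular at r2) = 2912.43 m/s, v_t2 = 1590.16 m/s
Step 6: dv2 = |2912.43 - 1590.16| = 1322.26 m/s
Step 7: Total delta-v = 2119.41 + 1322.26 = 3441.7 m/s

3441.7


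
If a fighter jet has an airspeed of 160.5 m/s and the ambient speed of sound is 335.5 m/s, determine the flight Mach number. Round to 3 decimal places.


Step 1: M = V / a = 160.5 / 335.5
Step 2: M = 0.478

0.478


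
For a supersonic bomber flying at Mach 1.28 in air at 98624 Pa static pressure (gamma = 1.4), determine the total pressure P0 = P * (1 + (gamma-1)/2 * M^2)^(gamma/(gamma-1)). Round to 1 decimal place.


Step 1: (gamma-1)/2 * M^2 = 0.2 * 1.6384 = 0.32768
Step 2: 1 + 0.32768 = 1.32768
Step 3: Exponent gamma/(gamma-1) = 3.5
Step 4: P0 = 98624 * 1.32768^3.5 = 265955.9 Pa

265955.9


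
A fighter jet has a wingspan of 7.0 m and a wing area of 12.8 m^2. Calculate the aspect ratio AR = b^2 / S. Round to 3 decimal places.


Step 1: b^2 = 7.0^2 = 49.0
Step 2: AR = 49.0 / 12.8 = 3.828

3.828


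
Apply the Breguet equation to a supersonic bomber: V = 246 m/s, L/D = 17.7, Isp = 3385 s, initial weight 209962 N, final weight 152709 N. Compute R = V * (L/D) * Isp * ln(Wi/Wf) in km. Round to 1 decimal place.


Step 1: Coefficient = V * (L/D) * Isp = 246 * 17.7 * 3385 = 14738967.0 m
Step 2: Wi/Wf = 209962 / 152709 = 1.374916
Step 3: ln(1.374916) = 0.318392
Step 4: R = 14738967.0 * 0.318392 = 4692775.3 m = 4692.8 km

4692.8


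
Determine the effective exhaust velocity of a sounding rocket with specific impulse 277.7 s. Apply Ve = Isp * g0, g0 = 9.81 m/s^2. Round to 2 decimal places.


Step 1: Ve = Isp * g0 = 277.7 * 9.81
Step 2: Ve = 2724.24 m/s

2724.24


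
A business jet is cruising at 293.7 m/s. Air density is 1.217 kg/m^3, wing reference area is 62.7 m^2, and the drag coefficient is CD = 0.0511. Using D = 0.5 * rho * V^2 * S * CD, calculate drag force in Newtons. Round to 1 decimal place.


Step 1: Dynamic pressure q = 0.5 * 1.217 * 293.7^2 = 52489.0214 Pa
Step 2: Drag D = q * S * CD = 52489.0214 * 62.7 * 0.0511
Step 3: D = 168173.2 N

168173.2


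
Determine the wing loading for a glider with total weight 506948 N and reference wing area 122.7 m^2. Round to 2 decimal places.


Step 1: Wing loading = W / S = 506948 / 122.7
Step 2: Wing loading = 4131.61 N/m^2

4131.61


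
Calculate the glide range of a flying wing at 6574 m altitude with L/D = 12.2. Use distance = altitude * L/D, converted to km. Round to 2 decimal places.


Step 1: Glide distance = altitude * L/D = 6574 * 12.2 = 80202.8 m
Step 2: Convert to km: 80202.8 / 1000 = 80.20 km

80.20


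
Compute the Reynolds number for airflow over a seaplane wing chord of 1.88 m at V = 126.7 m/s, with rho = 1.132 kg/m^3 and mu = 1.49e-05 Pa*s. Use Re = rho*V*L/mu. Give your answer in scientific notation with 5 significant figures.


Step 1: Numerator = rho * V * L = 1.132 * 126.7 * 1.88 = 269.637872
Step 2: Re = 269.637872 / 1.49e-05
Step 3: Re = 1.8097e+07

1.8097e+07


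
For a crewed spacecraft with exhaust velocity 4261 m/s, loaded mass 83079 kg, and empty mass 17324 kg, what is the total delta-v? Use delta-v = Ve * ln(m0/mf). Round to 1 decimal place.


Step 1: Mass ratio m0/mf = 83079 / 17324 = 4.795601
Step 2: ln(4.795601) = 1.567699
Step 3: delta-v = 4261 * 1.567699 = 6680.0 m/s

6680.0


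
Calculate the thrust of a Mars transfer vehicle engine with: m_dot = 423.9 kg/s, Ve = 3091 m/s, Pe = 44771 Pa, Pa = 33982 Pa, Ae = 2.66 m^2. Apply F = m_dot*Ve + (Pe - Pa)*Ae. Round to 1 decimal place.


Step 1: Momentum thrust = m_dot * Ve = 423.9 * 3091 = 1310274.9 N
Step 2: Pressure thrust = (Pe - Pa) * Ae = (44771 - 33982) * 2.66 = 28698.74 N
Step 3: Total thrust F = 1310274.9 + 28698.74 = 1338973.6 N

1338973.6


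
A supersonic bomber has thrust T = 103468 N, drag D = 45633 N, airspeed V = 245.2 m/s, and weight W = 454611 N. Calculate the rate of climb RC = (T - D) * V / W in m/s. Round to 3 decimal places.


Step 1: Excess thrust = T - D = 103468 - 45633 = 57835 N
Step 2: Excess power = 57835 * 245.2 = 14181142.0 W
Step 3: RC = 14181142.0 / 454611 = 31.194 m/s

31.194


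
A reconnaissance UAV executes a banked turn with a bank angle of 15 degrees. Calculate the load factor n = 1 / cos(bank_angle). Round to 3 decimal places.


Step 1: Convert 15 degrees to radians = 0.261799
Step 2: cos(15 deg) = 0.965926
Step 3: n = 1 / 0.965926 = 1.035

1.035


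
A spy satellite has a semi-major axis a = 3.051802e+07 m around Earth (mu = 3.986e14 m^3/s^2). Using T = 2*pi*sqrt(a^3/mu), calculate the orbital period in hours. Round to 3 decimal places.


Step 1: a^3 / mu = 2.842294e+22 / 3.986e14 = 7.130693e+07
Step 2: sqrt(7.130693e+07) = 8444.3433 s
Step 3: T = 2*pi * 8444.3433 = 53057.37 s
Step 4: T in hours = 53057.37 / 3600 = 14.738 hours

14.738


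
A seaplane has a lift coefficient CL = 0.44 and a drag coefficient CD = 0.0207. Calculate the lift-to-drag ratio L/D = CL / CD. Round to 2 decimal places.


Step 1: L/D = CL / CD = 0.44 / 0.0207
Step 2: L/D = 21.26

21.26


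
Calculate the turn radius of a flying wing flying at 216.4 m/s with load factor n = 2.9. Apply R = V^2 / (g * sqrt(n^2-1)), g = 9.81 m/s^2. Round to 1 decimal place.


Step 1: V^2 = 216.4^2 = 46828.96
Step 2: n^2 - 1 = 2.9^2 - 1 = 7.41
Step 3: sqrt(7.41) = 2.722132
Step 4: R = 46828.96 / (9.81 * 2.722132) = 1753.6 m

1753.6


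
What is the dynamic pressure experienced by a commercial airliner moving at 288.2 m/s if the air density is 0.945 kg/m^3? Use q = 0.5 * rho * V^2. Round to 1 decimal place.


Step 1: V^2 = 288.2^2 = 83059.24
Step 2: q = 0.5 * 0.945 * 83059.24
Step 3: q = 39245.5 Pa

39245.5


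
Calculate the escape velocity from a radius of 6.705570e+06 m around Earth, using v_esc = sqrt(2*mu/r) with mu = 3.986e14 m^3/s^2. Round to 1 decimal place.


Step 1: 2*mu/r = 2 * 3.986e14 / 6.705570e+06 = 118886239.3503
Step 2: v_esc = sqrt(118886239.3503) = 10903.5 m/s

10903.5


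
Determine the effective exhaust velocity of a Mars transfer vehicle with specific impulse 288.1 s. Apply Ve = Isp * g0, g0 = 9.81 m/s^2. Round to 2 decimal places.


Step 1: Ve = Isp * g0 = 288.1 * 9.81
Step 2: Ve = 2826.26 m/s

2826.26


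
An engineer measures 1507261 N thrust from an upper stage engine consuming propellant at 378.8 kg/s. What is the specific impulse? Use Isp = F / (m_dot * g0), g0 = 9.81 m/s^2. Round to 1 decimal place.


Step 1: m_dot * g0 = 378.8 * 9.81 = 3716.03
Step 2: Isp = 1507261 / 3716.03 = 405.6 s

405.6


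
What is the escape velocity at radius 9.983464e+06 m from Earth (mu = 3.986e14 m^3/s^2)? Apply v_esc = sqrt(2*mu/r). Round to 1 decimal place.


Step 1: 2*mu/r = 2 * 3.986e14 / 9.983464e+06 = 79852043.3389
Step 2: v_esc = sqrt(79852043.3389) = 8936.0 m/s

8936.0


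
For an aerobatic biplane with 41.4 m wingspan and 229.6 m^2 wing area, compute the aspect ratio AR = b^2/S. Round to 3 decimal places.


Step 1: b^2 = 41.4^2 = 1713.96
Step 2: AR = 1713.96 / 229.6 = 7.465

7.465


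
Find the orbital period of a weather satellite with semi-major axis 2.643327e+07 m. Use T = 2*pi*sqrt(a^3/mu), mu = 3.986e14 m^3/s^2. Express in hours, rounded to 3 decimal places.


Step 1: a^3 / mu = 1.846940e+22 / 3.986e14 = 4.633566e+07
Step 2: sqrt(4.633566e+07) = 6807.0304 s
Step 3: T = 2*pi * 6807.0304 = 42769.83 s
Step 4: T in hours = 42769.83 / 3600 = 11.881 hours

11.881


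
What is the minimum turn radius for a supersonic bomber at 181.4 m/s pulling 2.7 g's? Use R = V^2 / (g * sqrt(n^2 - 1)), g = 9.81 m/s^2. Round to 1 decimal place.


Step 1: V^2 = 181.4^2 = 32905.96
Step 2: n^2 - 1 = 2.7^2 - 1 = 6.29
Step 3: sqrt(6.29) = 2.507987
Step 4: R = 32905.96 / (9.81 * 2.507987) = 1337.5 m

1337.5


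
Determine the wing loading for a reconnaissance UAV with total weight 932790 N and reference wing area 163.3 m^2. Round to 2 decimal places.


Step 1: Wing loading = W / S = 932790 / 163.3
Step 2: Wing loading = 5712.12 N/m^2

5712.12


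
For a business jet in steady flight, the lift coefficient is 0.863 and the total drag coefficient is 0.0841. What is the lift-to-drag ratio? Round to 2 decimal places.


Step 1: L/D = CL / CD = 0.863 / 0.0841
Step 2: L/D = 10.26

10.26


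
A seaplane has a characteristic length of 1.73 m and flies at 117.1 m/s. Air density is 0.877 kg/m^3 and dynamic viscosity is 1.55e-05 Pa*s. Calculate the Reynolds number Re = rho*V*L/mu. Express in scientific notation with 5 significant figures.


Step 1: Numerator = rho * V * L = 0.877 * 117.1 * 1.73 = 177.665291
Step 2: Re = 177.665291 / 1.55e-05
Step 3: Re = 1.1462e+07

1.1462e+07


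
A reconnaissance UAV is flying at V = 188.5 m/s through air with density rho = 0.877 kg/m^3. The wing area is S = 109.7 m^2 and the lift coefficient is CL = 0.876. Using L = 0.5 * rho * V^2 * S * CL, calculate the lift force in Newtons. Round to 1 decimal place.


Step 1: Calculate dynamic pressure q = 0.5 * 0.877 * 188.5^2 = 0.5 * 0.877 * 35532.25 = 15580.8916 Pa
Step 2: Multiply by wing area and lift coefficient: L = 15580.8916 * 109.7 * 0.876
Step 3: L = 1709223.8113 * 0.876 = 1497280.1 N

1497280.1


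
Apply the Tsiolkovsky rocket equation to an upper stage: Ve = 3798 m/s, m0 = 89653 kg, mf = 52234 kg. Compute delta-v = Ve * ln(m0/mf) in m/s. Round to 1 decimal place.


Step 1: Mass ratio m0/mf = 89653 / 52234 = 1.716372
Step 2: ln(1.716372) = 0.540213
Step 3: delta-v = 3798 * 0.540213 = 2051.7 m/s

2051.7


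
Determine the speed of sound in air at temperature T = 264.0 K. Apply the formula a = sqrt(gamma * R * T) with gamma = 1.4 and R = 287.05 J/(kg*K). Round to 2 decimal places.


Step 1: gamma * R * T = 1.4 * 287.05 * 264.0 = 106093.68
Step 2: a = sqrt(106093.68) = 325.72 m/s

325.72


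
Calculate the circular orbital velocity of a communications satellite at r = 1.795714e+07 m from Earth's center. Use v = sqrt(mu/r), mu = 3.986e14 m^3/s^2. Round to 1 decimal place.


Step 1: mu / r = 3.986e14 / 1.795714e+07 = 22197298.679
Step 2: v = sqrt(22197298.679) = 4711.4 m/s

4711.4


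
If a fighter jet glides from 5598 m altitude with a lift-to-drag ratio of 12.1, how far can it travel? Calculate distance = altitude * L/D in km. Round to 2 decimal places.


Step 1: Glide distance = altitude * L/D = 5598 * 12.1 = 67735.8 m
Step 2: Convert to km: 67735.8 / 1000 = 67.74 km

67.74


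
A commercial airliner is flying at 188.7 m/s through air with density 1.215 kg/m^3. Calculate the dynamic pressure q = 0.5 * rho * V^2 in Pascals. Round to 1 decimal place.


Step 1: V^2 = 188.7^2 = 35607.69
Step 2: q = 0.5 * 1.215 * 35607.69
Step 3: q = 21631.7 Pa

21631.7


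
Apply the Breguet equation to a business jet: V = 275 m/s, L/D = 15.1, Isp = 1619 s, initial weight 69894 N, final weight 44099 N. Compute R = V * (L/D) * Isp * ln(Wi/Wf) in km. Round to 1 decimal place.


Step 1: Coefficient = V * (L/D) * Isp = 275 * 15.1 * 1619 = 6722897.5 m
Step 2: Wi/Wf = 69894 / 44099 = 1.584934
Step 3: ln(1.584934) = 0.460543
Step 4: R = 6722897.5 * 0.460543 = 3096181.4 m = 3096.2 km

3096.2


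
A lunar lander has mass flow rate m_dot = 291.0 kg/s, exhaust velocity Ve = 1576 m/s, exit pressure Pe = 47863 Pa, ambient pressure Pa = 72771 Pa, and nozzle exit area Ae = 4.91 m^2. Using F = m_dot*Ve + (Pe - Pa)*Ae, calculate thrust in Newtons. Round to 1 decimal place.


Step 1: Momentum thrust = m_dot * Ve = 291.0 * 1576 = 458616.0 N
Step 2: Pressure thrust = (Pe - Pa) * Ae = (47863 - 72771) * 4.91 = -122298.28 N
Step 3: Total thrust F = 458616.0 + -122298.28 = 336317.7 N

336317.7


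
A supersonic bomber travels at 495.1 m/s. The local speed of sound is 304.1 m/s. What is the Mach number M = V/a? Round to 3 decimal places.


Step 1: M = V / a = 495.1 / 304.1
Step 2: M = 1.628

1.628


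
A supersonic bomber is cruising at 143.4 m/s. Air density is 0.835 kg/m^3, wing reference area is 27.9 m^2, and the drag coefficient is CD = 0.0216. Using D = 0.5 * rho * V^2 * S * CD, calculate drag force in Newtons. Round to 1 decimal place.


Step 1: Dynamic pressure q = 0.5 * 0.835 * 143.4^2 = 8585.2863 Pa
Step 2: Drag D = q * S * CD = 8585.2863 * 27.9 * 0.0216
Step 3: D = 5173.8 N

5173.8


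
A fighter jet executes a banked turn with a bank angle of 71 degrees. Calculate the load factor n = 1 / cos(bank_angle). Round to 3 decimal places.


Step 1: Convert 71 degrees to radians = 1.239184
Step 2: cos(71 deg) = 0.325568
Step 3: n = 1 / 0.325568 = 3.072

3.072


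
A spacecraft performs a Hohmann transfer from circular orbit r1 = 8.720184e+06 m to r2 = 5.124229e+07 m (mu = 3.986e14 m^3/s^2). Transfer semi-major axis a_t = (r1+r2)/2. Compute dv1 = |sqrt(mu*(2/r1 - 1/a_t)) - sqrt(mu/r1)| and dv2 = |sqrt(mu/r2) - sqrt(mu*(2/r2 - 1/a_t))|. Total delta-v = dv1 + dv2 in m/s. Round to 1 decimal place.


Step 1: Transfer semi-major axis a_t = (8.720184e+06 + 5.124229e+07) / 2 = 2.998124e+07 m
Step 2: v1 (circular at r1) = sqrt(mu/r1) = 6760.92 m/s
Step 3: v_t1 = sqrt(mu*(2/r1 - 1/a_t)) = 8838.84 m/s
Step 4: dv1 = |8838.84 - 6760.92| = 2077.92 m/s
Step 5: v2 (circular at r2) = 2789.04 m/s, v_t2 = 1504.15 m/s
Step 6: dv2 = |2789.04 - 1504.15| = 1284.88 m/s
Step 7: Total delta-v = 2077.92 + 1284.88 = 3362.8 m/s

3362.8


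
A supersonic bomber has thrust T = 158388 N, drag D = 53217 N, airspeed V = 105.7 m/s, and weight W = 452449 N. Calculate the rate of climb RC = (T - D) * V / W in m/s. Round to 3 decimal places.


Step 1: Excess thrust = T - D = 158388 - 53217 = 105171 N
Step 2: Excess power = 105171 * 105.7 = 11116574.7 W
Step 3: RC = 11116574.7 / 452449 = 24.570 m/s

24.570


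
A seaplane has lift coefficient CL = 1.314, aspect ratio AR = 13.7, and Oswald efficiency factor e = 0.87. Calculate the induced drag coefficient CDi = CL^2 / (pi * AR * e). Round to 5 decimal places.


Step 1: CL^2 = 1.314^2 = 1.726596
Step 2: pi * AR * e = 3.14159 * 13.7 * 0.87 = 37.444643
Step 3: CDi = 1.726596 / 37.444643 = 0.04611

0.04611


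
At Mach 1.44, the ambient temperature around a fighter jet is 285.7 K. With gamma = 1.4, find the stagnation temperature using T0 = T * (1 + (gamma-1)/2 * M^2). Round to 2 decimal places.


Step 1: (gamma-1)/2 = 0.2
Step 2: M^2 = 2.0736
Step 3: 1 + 0.2 * 2.0736 = 1.41472
Step 4: T0 = 285.7 * 1.41472 = 404.19 K

404.19


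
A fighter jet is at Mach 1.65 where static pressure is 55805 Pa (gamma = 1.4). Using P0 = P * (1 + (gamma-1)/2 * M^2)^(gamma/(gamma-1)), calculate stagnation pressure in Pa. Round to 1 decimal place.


Step 1: (gamma-1)/2 * M^2 = 0.2 * 2.7225 = 0.5445
Step 2: 1 + 0.5445 = 1.5445
Step 3: Exponent gamma/(gamma-1) = 3.5
Step 4: P0 = 55805 * 1.5445^3.5 = 255523.5 Pa

255523.5


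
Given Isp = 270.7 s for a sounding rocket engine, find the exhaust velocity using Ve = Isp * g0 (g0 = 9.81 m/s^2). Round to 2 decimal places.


Step 1: Ve = Isp * g0 = 270.7 * 9.81
Step 2: Ve = 2655.57 m/s

2655.57


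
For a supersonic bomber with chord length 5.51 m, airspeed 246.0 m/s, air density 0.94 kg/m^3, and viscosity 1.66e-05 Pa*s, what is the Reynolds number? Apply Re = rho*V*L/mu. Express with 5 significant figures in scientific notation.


Step 1: Numerator = rho * V * L = 0.94 * 246.0 * 5.51 = 1274.1324
Step 2: Re = 1274.1324 / 1.66e-05
Step 3: Re = 7.6755e+07

7.6755e+07


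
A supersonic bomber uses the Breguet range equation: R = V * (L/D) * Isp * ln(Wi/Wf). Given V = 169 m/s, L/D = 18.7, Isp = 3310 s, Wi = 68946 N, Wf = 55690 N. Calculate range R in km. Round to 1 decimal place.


Step 1: Coefficient = V * (L/D) * Isp = 169 * 18.7 * 3310 = 10460593.0 m
Step 2: Wi/Wf = 68946 / 55690 = 1.238032
Step 3: ln(1.238032) = 0.213523
Step 4: R = 10460593.0 * 0.213523 = 2233577.1 m = 2233.6 km

2233.6


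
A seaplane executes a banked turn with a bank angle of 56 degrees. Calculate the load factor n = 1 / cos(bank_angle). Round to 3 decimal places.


Step 1: Convert 56 degrees to radians = 0.977384
Step 2: cos(56 deg) = 0.559193
Step 3: n = 1 / 0.559193 = 1.788

1.788


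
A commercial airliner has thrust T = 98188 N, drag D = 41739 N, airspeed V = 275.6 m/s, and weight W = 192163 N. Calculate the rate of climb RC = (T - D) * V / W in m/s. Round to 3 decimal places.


Step 1: Excess thrust = T - D = 98188 - 41739 = 56449 N
Step 2: Excess power = 56449 * 275.6 = 15557344.4 W
Step 3: RC = 15557344.4 / 192163 = 80.959 m/s

80.959


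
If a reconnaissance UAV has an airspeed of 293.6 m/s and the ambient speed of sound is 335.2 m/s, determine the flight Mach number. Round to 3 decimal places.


Step 1: M = V / a = 293.6 / 335.2
Step 2: M = 0.876

0.876


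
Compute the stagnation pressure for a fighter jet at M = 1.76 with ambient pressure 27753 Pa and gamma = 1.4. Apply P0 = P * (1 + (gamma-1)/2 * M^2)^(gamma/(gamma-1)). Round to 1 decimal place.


Step 1: (gamma-1)/2 * M^2 = 0.2 * 3.0976 = 0.61952
Step 2: 1 + 0.61952 = 1.61952
Step 3: Exponent gamma/(gamma-1) = 3.5
Step 4: P0 = 27753 * 1.61952^3.5 = 150024.4 Pa

150024.4


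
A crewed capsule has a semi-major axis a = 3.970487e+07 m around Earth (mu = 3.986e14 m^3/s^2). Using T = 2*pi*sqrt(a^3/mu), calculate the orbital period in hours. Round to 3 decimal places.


Step 1: a^3 / mu = 6.259380e+22 / 3.986e14 = 1.570341e+08
Step 2: sqrt(1.570341e+08) = 12531.3258 s
Step 3: T = 2*pi * 12531.3258 = 78736.64 s
Step 4: T in hours = 78736.64 / 3600 = 21.871 hours

21.871


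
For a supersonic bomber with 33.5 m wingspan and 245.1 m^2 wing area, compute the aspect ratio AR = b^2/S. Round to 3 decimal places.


Step 1: b^2 = 33.5^2 = 1122.25
Step 2: AR = 1122.25 / 245.1 = 4.579

4.579


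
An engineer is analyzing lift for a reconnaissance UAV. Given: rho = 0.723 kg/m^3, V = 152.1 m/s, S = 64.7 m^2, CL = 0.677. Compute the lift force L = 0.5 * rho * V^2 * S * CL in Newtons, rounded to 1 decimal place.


Step 1: Calculate dynamic pressure q = 0.5 * 0.723 * 152.1^2 = 0.5 * 0.723 * 23134.41 = 8363.0892 Pa
Step 2: Multiply by wing area and lift coefficient: L = 8363.0892 * 64.7 * 0.677
Step 3: L = 541091.8722 * 0.677 = 366319.2 N

366319.2


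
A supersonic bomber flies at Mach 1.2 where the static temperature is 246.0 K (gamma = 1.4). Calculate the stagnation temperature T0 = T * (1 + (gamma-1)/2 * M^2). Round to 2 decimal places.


Step 1: (gamma-1)/2 = 0.2
Step 2: M^2 = 1.44
Step 3: 1 + 0.2 * 1.44 = 1.288
Step 4: T0 = 246.0 * 1.288 = 316.85 K

316.85


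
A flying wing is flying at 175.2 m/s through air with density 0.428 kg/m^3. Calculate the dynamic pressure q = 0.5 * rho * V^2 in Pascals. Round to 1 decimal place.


Step 1: V^2 = 175.2^2 = 30695.04
Step 2: q = 0.5 * 0.428 * 30695.04
Step 3: q = 6568.7 Pa

6568.7


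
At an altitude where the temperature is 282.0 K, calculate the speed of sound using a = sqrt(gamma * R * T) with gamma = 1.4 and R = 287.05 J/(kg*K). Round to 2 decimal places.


Step 1: gamma * R * T = 1.4 * 287.05 * 282.0 = 113327.34
Step 2: a = sqrt(113327.34) = 336.64 m/s

336.64


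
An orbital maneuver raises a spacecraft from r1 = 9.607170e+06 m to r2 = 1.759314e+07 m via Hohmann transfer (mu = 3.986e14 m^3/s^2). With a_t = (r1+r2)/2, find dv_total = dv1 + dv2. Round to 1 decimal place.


Step 1: Transfer semi-major axis a_t = (9.607170e+06 + 1.759314e+07) / 2 = 1.360016e+07 m
Step 2: v1 (circular at r1) = sqrt(mu/r1) = 6441.26 m/s
Step 3: v_t1 = sqrt(mu*(2/r1 - 1/a_t)) = 7326.06 m/s
Step 4: dv1 = |7326.06 - 6441.26| = 884.8 m/s
Step 5: v2 (circular at r2) = 4759.89 m/s, v_t2 = 4000.58 m/s
Step 6: dv2 = |4759.89 - 4000.58| = 759.31 m/s
Step 7: Total delta-v = 884.8 + 759.31 = 1644.1 m/s

1644.1


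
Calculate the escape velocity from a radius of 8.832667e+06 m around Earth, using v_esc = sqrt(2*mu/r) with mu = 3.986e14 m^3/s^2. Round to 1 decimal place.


Step 1: 2*mu/r = 2 * 3.986e14 / 8.832667e+06 = 90255864.9613
Step 2: v_esc = sqrt(90255864.9613) = 9500.3 m/s

9500.3


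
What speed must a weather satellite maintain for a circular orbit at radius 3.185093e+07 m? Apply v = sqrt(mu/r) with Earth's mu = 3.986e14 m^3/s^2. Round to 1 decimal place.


Step 1: mu / r = 3.986e14 / 3.185093e+07 = 12514548.2408
Step 2: v = sqrt(12514548.2408) = 3537.6 m/s

3537.6


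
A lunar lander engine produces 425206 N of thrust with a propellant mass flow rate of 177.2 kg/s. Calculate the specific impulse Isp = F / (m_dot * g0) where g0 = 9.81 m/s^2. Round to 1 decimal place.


Step 1: m_dot * g0 = 177.2 * 9.81 = 1738.33
Step 2: Isp = 425206 / 1738.33 = 244.6 s

244.6


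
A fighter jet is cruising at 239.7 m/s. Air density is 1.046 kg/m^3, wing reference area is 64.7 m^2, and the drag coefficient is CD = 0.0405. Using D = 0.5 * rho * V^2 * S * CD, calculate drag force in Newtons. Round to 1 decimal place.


Step 1: Dynamic pressure q = 0.5 * 1.046 * 239.7^2 = 30049.5351 Pa
Step 2: Drag D = q * S * CD = 30049.5351 * 64.7 * 0.0405
Step 3: D = 78740.3 N

78740.3


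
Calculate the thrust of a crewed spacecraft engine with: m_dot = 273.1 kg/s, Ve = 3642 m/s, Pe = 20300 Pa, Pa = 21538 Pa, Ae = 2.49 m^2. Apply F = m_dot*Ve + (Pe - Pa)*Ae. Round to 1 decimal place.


Step 1: Momentum thrust = m_dot * Ve = 273.1 * 3642 = 994630.2 N
Step 2: Pressure thrust = (Pe - Pa) * Ae = (20300 - 21538) * 2.49 = -3082.62 N
Step 3: Total thrust F = 994630.2 + -3082.62 = 991547.6 N

991547.6


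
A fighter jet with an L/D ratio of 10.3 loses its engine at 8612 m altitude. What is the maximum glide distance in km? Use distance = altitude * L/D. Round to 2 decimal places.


Step 1: Glide distance = altitude * L/D = 8612 * 10.3 = 88703.6 m
Step 2: Convert to km: 88703.6 / 1000 = 88.70 km

88.70


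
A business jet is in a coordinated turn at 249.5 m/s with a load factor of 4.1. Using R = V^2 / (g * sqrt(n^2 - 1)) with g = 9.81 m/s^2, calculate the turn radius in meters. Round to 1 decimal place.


Step 1: V^2 = 249.5^2 = 62250.25
Step 2: n^2 - 1 = 4.1^2 - 1 = 15.81
Step 3: sqrt(15.81) = 3.976179
Step 4: R = 62250.25 / (9.81 * 3.976179) = 1595.9 m

1595.9


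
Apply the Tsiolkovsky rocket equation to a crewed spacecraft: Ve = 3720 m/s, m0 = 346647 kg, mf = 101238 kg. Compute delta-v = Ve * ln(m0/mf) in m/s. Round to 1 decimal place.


Step 1: Mass ratio m0/mf = 346647 / 101238 = 3.42408
Step 2: ln(3.42408) = 1.230833
Step 3: delta-v = 3720 * 1.230833 = 4578.7 m/s

4578.7


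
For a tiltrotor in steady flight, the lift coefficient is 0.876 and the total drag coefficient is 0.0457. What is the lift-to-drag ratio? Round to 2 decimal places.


Step 1: L/D = CL / CD = 0.876 / 0.0457
Step 2: L/D = 19.17

19.17


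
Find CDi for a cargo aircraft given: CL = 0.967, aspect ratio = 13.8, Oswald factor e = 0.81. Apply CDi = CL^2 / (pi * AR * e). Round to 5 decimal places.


Step 1: CL^2 = 0.967^2 = 0.935089
Step 2: pi * AR * e = 3.14159 * 13.8 * 0.81 = 35.116723
Step 3: CDi = 0.935089 / 35.116723 = 0.02663

0.02663


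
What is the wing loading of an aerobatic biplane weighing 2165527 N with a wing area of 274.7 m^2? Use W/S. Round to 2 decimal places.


Step 1: Wing loading = W / S = 2165527 / 274.7
Step 2: Wing loading = 7883.24 N/m^2

7883.24


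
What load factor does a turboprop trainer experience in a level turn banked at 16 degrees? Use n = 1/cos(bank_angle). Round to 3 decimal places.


Step 1: Convert 16 degrees to radians = 0.279253
Step 2: cos(16 deg) = 0.961262
Step 3: n = 1 / 0.961262 = 1.040

1.040


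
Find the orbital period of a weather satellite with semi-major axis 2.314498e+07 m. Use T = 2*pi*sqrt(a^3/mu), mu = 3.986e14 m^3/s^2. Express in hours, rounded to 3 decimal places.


Step 1: a^3 / mu = 1.239854e+22 / 3.986e14 = 3.110521e+07
Step 2: sqrt(3.110521e+07) = 5577.2045 s
Step 3: T = 2*pi * 5577.2045 = 35042.61 s
Step 4: T in hours = 35042.61 / 3600 = 9.734 hours

9.734


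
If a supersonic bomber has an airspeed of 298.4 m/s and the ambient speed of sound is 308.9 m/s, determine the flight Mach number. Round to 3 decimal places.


Step 1: M = V / a = 298.4 / 308.9
Step 2: M = 0.966

0.966


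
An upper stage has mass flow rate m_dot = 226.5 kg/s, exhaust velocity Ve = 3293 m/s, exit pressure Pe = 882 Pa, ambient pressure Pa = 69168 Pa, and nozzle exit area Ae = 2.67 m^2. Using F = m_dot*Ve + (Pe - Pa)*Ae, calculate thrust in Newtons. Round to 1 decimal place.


Step 1: Momentum thrust = m_dot * Ve = 226.5 * 3293 = 745864.5 N
Step 2: Pressure thrust = (Pe - Pa) * Ae = (882 - 69168) * 2.67 = -182323.62 N
Step 3: Total thrust F = 745864.5 + -182323.62 = 563540.9 N

563540.9


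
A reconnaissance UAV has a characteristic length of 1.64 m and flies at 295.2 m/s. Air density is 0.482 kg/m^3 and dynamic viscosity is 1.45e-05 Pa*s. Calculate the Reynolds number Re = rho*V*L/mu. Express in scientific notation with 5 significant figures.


Step 1: Numerator = rho * V * L = 0.482 * 295.2 * 1.64 = 233.349696
Step 2: Re = 233.349696 / 1.45e-05
Step 3: Re = 1.6093e+07

1.6093e+07


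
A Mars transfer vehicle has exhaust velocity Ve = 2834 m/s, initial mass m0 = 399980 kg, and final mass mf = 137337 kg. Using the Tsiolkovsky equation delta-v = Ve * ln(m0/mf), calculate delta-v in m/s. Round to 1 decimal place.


Step 1: Mass ratio m0/mf = 399980 / 137337 = 2.912398
Step 2: ln(2.912398) = 1.068977
Step 3: delta-v = 2834 * 1.068977 = 3029.5 m/s

3029.5


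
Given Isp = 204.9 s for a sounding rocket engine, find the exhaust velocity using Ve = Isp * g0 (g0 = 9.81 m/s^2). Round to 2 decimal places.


Step 1: Ve = Isp * g0 = 204.9 * 9.81
Step 2: Ve = 2010.07 m/s

2010.07


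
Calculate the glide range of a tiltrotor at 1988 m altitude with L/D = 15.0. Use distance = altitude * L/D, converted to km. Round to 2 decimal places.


Step 1: Glide distance = altitude * L/D = 1988 * 15.0 = 29820.0 m
Step 2: Convert to km: 29820.0 / 1000 = 29.82 km

29.82


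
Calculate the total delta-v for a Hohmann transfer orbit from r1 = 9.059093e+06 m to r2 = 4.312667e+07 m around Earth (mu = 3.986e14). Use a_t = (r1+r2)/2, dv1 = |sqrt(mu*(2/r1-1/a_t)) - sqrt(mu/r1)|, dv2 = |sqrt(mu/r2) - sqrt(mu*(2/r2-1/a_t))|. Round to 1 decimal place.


Step 1: Transfer semi-major axis a_t = (9.059093e+06 + 4.312667e+07) / 2 = 2.609288e+07 m
Step 2: v1 (circular at r1) = sqrt(mu/r1) = 6633.25 m/s
Step 3: v_t1 = sqrt(mu*(2/r1 - 1/a_t)) = 8527.82 m/s
Step 4: dv1 = |8527.82 - 6633.25| = 1894.58 m/s
Step 5: v2 (circular at r2) = 3040.15 m/s, v_t2 = 1791.34 m/s
Step 6: dv2 = |3040.15 - 1791.34| = 1248.82 m/s
Step 7: Total delta-v = 1894.58 + 1248.82 = 3143.4 m/s

3143.4


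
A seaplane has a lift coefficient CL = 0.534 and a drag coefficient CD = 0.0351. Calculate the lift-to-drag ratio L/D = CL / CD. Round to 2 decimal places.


Step 1: L/D = CL / CD = 0.534 / 0.0351
Step 2: L/D = 15.21

15.21


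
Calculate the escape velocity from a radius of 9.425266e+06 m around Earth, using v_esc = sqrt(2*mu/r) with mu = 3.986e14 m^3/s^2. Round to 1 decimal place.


Step 1: 2*mu/r = 2 * 3.986e14 / 9.425266e+06 = 84581167.2583
Step 2: v_esc = sqrt(84581167.2583) = 9196.8 m/s

9196.8


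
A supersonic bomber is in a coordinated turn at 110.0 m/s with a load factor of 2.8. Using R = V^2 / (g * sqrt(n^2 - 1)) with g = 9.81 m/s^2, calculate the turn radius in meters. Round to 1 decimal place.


Step 1: V^2 = 110.0^2 = 12100.0
Step 2: n^2 - 1 = 2.8^2 - 1 = 6.84
Step 3: sqrt(6.84) = 2.615339
Step 4: R = 12100.0 / (9.81 * 2.615339) = 471.6 m

471.6


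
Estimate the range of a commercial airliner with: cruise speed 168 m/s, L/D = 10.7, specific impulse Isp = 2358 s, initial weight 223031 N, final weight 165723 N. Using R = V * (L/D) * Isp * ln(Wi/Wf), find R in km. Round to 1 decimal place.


Step 1: Coefficient = V * (L/D) * Isp = 168 * 10.7 * 2358 = 4238740.8 m
Step 2: Wi/Wf = 223031 / 165723 = 1.345806
Step 3: ln(1.345806) = 0.296993
Step 4: R = 4238740.8 * 0.296993 = 1258876.6 m = 1258.9 km

1258.9


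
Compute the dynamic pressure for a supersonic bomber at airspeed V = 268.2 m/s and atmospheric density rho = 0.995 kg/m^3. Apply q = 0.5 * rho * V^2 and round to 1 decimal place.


Step 1: V^2 = 268.2^2 = 71931.24
Step 2: q = 0.5 * 0.995 * 71931.24
Step 3: q = 35785.8 Pa

35785.8


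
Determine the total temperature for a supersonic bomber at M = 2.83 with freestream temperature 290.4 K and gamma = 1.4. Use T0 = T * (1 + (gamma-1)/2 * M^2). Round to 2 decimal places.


Step 1: (gamma-1)/2 = 0.2
Step 2: M^2 = 8.0089
Step 3: 1 + 0.2 * 8.0089 = 2.60178
Step 4: T0 = 290.4 * 2.60178 = 755.56 K

755.56


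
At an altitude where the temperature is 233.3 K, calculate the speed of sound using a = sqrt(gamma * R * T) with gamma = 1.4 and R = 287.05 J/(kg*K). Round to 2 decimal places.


Step 1: gamma * R * T = 1.4 * 287.05 * 233.3 = 93756.271
Step 2: a = sqrt(93756.271) = 306.20 m/s

306.20


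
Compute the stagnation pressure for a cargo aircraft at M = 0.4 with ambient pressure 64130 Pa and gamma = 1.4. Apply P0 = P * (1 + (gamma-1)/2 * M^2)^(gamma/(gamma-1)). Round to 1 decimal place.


Step 1: (gamma-1)/2 * M^2 = 0.2 * 0.16 = 0.032
Step 2: 1 + 0.032 = 1.032
Step 3: Exponent gamma/(gamma-1) = 3.5
Step 4: P0 = 64130 * 1.032^3.5 = 71604.5 Pa

71604.5


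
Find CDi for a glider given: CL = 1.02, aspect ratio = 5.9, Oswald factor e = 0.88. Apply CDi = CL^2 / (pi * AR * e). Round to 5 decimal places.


Step 1: CL^2 = 1.02^2 = 1.0404
Step 2: pi * AR * e = 3.14159 * 5.9 * 0.88 = 16.311149
Step 3: CDi = 1.0404 / 16.311149 = 0.06378

0.06378


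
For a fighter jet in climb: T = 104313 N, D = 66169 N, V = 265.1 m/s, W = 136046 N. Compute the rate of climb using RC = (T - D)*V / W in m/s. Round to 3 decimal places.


Step 1: Excess thrust = T - D = 104313 - 66169 = 38144 N
Step 2: Excess power = 38144 * 265.1 = 10111974.4 W
Step 3: RC = 10111974.4 / 136046 = 74.328 m/s

74.328
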